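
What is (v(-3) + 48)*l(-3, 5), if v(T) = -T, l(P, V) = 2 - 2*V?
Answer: -408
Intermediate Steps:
(v(-3) + 48)*l(-3, 5) = (-1*(-3) + 48)*(2 - 2*5) = (3 + 48)*(2 - 10) = 51*(-8) = -408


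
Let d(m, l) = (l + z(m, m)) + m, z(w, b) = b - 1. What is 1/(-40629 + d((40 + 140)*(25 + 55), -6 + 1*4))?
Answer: -1/11832 ≈ -8.4517e-5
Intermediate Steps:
z(w, b) = -1 + b
d(m, l) = -1 + l + 2*m (d(m, l) = (l + (-1 + m)) + m = (-1 + l + m) + m = -1 + l + 2*m)
1/(-40629 + d((40 + 140)*(25 + 55), -6 + 1*4)) = 1/(-40629 + (-1 + (-6 + 1*4) + 2*((40 + 140)*(25 + 55)))) = 1/(-40629 + (-1 + (-6 + 4) + 2*(180*80))) = 1/(-40629 + (-1 - 2 + 2*14400)) = 1/(-40629 + (-1 - 2 + 28800)) = 1/(-40629 + 28797) = 1/(-11832) = -1/11832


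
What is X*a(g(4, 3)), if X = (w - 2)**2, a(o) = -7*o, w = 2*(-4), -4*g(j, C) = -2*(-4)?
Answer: 1400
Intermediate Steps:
g(j, C) = -2 (g(j, C) = -(-1)*(-4)/2 = -1/4*8 = -2)
w = -8
X = 100 (X = (-8 - 2)**2 = (-10)**2 = 100)
X*a(g(4, 3)) = 100*(-7*(-2)) = 100*14 = 1400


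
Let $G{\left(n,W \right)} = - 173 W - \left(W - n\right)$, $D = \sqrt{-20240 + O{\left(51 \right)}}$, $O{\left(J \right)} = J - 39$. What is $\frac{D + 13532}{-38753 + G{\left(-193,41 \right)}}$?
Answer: $- \frac{3383}{11520} - \frac{i \sqrt{5057}}{23040} \approx -0.29366 - 0.0030865 i$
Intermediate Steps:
$O{\left(J \right)} = -39 + J$ ($O{\left(J \right)} = J - 39 = -39 + J$)
$D = 2 i \sqrt{5057}$ ($D = \sqrt{-20240 + \left(-39 + 51\right)} = \sqrt{-20240 + 12} = \sqrt{-20228} = 2 i \sqrt{5057} \approx 142.23 i$)
$G{\left(n,W \right)} = n - 174 W$
$\frac{D + 13532}{-38753 + G{\left(-193,41 \right)}} = \frac{2 i \sqrt{5057} + 13532}{-38753 - 7327} = \frac{13532 + 2 i \sqrt{5057}}{-38753 - 7327} = \frac{13532 + 2 i \sqrt{5057}}{-46080} = \left(13532 + 2 i \sqrt{5057}\right) \left(- \frac{1}{46080}\right) = - \frac{3383}{11520} - \frac{i \sqrt{5057}}{23040}$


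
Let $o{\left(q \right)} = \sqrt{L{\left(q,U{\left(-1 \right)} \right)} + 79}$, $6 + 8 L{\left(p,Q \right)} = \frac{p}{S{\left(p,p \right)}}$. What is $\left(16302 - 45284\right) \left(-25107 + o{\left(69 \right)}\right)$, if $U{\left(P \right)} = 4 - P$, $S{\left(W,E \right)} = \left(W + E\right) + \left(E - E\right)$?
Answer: $727651074 - \frac{14491 \sqrt{1253}}{2} \approx 7.2739 \cdot 10^{8}$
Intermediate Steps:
$S{\left(W,E \right)} = E + W$ ($S{\left(W,E \right)} = \left(E + W\right) + 0 = E + W$)
$L{\left(p,Q \right)} = - \frac{11}{16}$ ($L{\left(p,Q \right)} = - \frac{3}{4} + \frac{p \frac{1}{p + p}}{8} = - \frac{3}{4} + \frac{p \frac{1}{2 p}}{8} = - \frac{3}{4} + \frac{1}{8} \cdot \frac{1}{2} = - \frac{3}{4} + \frac{1}{16} = - \frac{11}{16}$)
$o{\left(q \right)} = \frac{\sqrt{1253}}{4}$ ($o{\left(q \right)} = \sqrt{- \frac{11}{16} + 79} = \sqrt{\frac{1253}{16}} = \frac{\sqrt{1253}}{4}$)
$\left(16302 - 45284\right) \left(-25107 + o{\left(69 \right)}\right) = \left(16302 - 45284\right) \left(-25107 + \frac{\sqrt{1253}}{4}\right) = - 28982 \left(-25107 + \frac{\sqrt{1253}}{4}\right) = 727651074 - \frac{14491 \sqrt{1253}}{2}$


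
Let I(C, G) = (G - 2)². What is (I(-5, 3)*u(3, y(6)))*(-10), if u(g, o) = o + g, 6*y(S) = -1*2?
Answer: -80/3 ≈ -26.667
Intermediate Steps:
y(S) = -⅓ (y(S) = (-1*2)/6 = (⅙)*(-2) = -⅓)
I(C, G) = (-2 + G)²
u(g, o) = g + o
(I(-5, 3)*u(3, y(6)))*(-10) = ((-2 + 3)²*(3 - ⅓))*(-10) = (1²*(8/3))*(-10) = (1*(8/3))*(-10) = (8/3)*(-10) = -80/3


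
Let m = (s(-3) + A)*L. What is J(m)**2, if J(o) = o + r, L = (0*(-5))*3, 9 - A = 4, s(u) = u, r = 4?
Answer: 16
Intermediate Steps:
A = 5 (A = 9 - 1*4 = 9 - 4 = 5)
L = 0 (L = 0*3 = 0)
m = 0 (m = (-3 + 5)*0 = 2*0 = 0)
J(o) = 4 + o (J(o) = o + 4 = 4 + o)
J(m)**2 = (4 + 0)**2 = 4**2 = 16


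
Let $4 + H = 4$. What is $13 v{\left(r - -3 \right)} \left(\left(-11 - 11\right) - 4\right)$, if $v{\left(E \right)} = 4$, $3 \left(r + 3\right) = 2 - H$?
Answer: $-1352$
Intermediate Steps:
$H = 0$ ($H = -4 + 4 = 0$)
$r = - \frac{7}{3}$ ($r = -3 + \frac{2 - 0}{3} = -3 + \frac{2 + 0}{3} = -3 + \frac{1}{3} \cdot 2 = -3 + \frac{2}{3} = - \frac{7}{3} \approx -2.3333$)
$13 v{\left(r - -3 \right)} \left(\left(-11 - 11\right) - 4\right) = 13 \cdot 4 \left(\left(-11 - 11\right) - 4\right) = 52 \left(\left(-11 - 11\right) - 4\right) = 52 \left(-22 - 4\right) = 52 \left(-26\right) = -1352$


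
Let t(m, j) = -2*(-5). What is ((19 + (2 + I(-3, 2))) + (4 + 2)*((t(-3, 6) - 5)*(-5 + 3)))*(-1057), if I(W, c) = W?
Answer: 44394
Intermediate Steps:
t(m, j) = 10
((19 + (2 + I(-3, 2))) + (4 + 2)*((t(-3, 6) - 5)*(-5 + 3)))*(-1057) = ((19 + (2 - 3)) + (4 + 2)*((10 - 5)*(-5 + 3)))*(-1057) = ((19 - 1) + 6*(5*(-2)))*(-1057) = (18 + 6*(-10))*(-1057) = (18 - 60)*(-1057) = -42*(-1057) = 44394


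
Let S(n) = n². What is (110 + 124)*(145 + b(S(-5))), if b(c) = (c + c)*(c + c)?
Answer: 618930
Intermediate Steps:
b(c) = 4*c² (b(c) = (2*c)*(2*c) = 4*c²)
(110 + 124)*(145 + b(S(-5))) = (110 + 124)*(145 + 4*((-5)²)²) = 234*(145 + 4*25²) = 234*(145 + 4*625) = 234*(145 + 2500) = 234*2645 = 618930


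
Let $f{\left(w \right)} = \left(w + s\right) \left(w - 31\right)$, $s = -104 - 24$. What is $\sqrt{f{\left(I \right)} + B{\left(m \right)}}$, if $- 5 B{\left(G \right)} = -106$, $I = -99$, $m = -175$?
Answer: $\frac{2 \sqrt{184570}}{5} \approx 171.85$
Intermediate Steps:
$B{\left(G \right)} = \frac{106}{5}$ ($B{\left(G \right)} = \left(- \frac{1}{5}\right) \left(-106\right) = \frac{106}{5}$)
$s = -128$
$f{\left(w \right)} = \left(-128 + w\right) \left(-31 + w\right)$ ($f{\left(w \right)} = \left(w - 128\right) \left(w - 31\right) = \left(-128 + w\right) \left(-31 + w\right)$)
$\sqrt{f{\left(I \right)} + B{\left(m \right)}} = \sqrt{\left(3968 + \left(-99\right)^{2} - -15741\right) + \frac{106}{5}} = \sqrt{\left(3968 + 9801 + 15741\right) + \frac{106}{5}} = \sqrt{29510 + \frac{106}{5}} = \sqrt{\frac{147656}{5}} = \frac{2 \sqrt{184570}}{5}$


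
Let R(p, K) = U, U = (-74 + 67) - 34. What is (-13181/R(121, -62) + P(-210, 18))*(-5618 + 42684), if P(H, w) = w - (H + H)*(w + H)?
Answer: -122033170186/41 ≈ -2.9764e+9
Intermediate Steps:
U = -41 (U = -7 - 34 = -41)
R(p, K) = -41
P(H, w) = w - 2*H*(H + w)
(-13181/R(121, -62) + P(-210, 18))*(-5618 + 42684) = (-13181/(-41) + (18 - 2*(-210)² - 2*(-210)*18))*(-5618 + 42684) = (-13181*(-1/41) + (18 - 2*44100 + 7560))*37066 = (13181/41 + (18 - 88200 + 7560))*37066 = (13181/41 - 80622)*37066 = -3292321/41*37066 = -122033170186/41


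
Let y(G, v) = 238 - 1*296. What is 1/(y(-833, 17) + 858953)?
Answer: 1/858895 ≈ 1.1643e-6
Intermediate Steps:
y(G, v) = -58 (y(G, v) = 238 - 296 = -58)
1/(y(-833, 17) + 858953) = 1/(-58 + 858953) = 1/858895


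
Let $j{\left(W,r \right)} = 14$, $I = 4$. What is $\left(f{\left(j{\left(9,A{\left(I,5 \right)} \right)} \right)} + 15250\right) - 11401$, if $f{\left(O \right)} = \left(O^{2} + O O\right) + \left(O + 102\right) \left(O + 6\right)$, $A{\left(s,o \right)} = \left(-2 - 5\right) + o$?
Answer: $6561$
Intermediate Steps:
$A{\left(s,o \right)} = -7 + o$
$f{\left(O \right)} = 2 O^{2} + \left(6 + O\right) \left(102 + O\right)$ ($f{\left(O \right)} = \left(O^{2} + O^{2}\right) + \left(102 + O\right) \left(6 + O\right) = 2 O^{2} + \left(6 + O\right) \left(102 + O\right)$)
$\left(f{\left(j{\left(9,A{\left(I,5 \right)} \right)} \right)} + 15250\right) - 11401 = \left(\left(612 + 3 \cdot 14^{2} + 108 \cdot 14\right) + 15250\right) - 11401 = \left(\left(612 + 3 \cdot 196 + 1512\right) + 15250\right) - 11401 = \left(\left(612 + 588 + 1512\right) + 15250\right) - 11401 = \left(2712 + 15250\right) - 11401 = 17962 - 11401 = 6561$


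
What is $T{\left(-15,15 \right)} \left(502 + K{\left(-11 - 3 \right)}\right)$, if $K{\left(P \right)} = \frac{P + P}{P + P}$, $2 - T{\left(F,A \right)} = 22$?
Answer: $-10060$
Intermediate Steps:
$T{\left(F,A \right)} = -20$ ($T{\left(F,A \right)} = 2 - 22 = -20$)
$K{\left(P \right)} = 1$ ($K{\left(P \right)} = \frac{2 P}{2 P} = 2 P \frac{1}{2 P} = 1$)
$T{\left(-15,15 \right)} \left(502 + K{\left(-11 - 3 \right)}\right) = - 20 \left(502 + 1\right) = \left(-20\right) 503 = -10060$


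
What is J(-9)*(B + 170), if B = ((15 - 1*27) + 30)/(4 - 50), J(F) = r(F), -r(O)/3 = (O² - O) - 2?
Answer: -1029864/23 ≈ -44777.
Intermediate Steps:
r(O) = 6 - 3*O² + 3*O (r(O) = -3*((O² - O) - 2) = -3*(-2 + O² - O) = 6 - 3*O² + 3*O)
J(F) = 6 - 3*F² + 3*F
B = -9/23 (B = ((15 - 27) + 30)/(-46) = (-12 + 30)*(-1/46) = 18*(-1/46) = -9/23 ≈ -0.39130)
J(-9)*(B + 170) = (6 - 3*(-9)² + 3*(-9))*(-9/23 + 170) = (6 - 3*81 - 27)*(3901/23) = (6 - 243 - 27)*(3901/23) = -264*3901/23 = -1029864/23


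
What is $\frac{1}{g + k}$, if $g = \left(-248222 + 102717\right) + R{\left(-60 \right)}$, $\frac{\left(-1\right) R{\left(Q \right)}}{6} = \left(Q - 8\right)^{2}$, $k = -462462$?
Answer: $- \frac{1}{635711} \approx -1.573 \cdot 10^{-6}$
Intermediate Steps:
$R{\left(Q \right)} = - 6 \left(-8 + Q\right)^{2}$ ($R{\left(Q \right)} = - 6 \left(Q - 8\right)^{2} = - 6 \left(-8 + Q\right)^{2}$)
$g = -173249$ ($g = \left(-248222 + 102717\right) - 6 \left(-8 - 60\right)^{2} = -145505 - 6 \left(-68\right)^{2} = -145505 - 27744 = -173249$)
$\frac{1}{g + k} = \frac{1}{-173249 - 462462} = \frac{1}{-635711} = - \frac{1}{635711}$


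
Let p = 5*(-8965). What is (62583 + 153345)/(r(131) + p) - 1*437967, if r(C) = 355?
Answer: -9738304209/22235 ≈ -4.3797e+5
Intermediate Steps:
p = -44825
(62583 + 153345)/(r(131) + p) - 1*437967 = (62583 + 153345)/(355 - 44825) - 1*437967 = 215928/(-44470) - 437967 = 215928*(-1/44470) - 437967 = -107964/22235 - 437967 = -9738304209/22235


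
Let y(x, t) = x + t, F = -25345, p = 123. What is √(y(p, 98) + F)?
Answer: 2*I*√6281 ≈ 158.51*I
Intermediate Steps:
y(x, t) = t + x
√(y(p, 98) + F) = √((98 + 123) - 25345) = √(221 - 25345) = √(-25124) = 2*I*√6281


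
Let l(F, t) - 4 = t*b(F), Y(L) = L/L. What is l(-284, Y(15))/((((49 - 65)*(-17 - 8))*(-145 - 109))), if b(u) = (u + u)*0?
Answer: -1/25400 ≈ -3.9370e-5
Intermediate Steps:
b(u) = 0 (b(u) = (2*u)*0 = 0)
Y(L) = 1
l(F, t) = 4 (l(F, t) = 4 + t*0 = 4 + 0 = 4)
l(-284, Y(15))/((((49 - 65)*(-17 - 8))*(-145 - 109))) = 4/((((49 - 65)*(-17 - 8))*(-145 - 109))) = 4/((-16*(-25)*(-254))) = 4/((400*(-254))) = 4/(-101600) = 4*(-1/101600) = -1/25400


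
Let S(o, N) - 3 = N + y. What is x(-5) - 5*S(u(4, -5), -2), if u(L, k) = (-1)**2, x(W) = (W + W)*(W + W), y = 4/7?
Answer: 645/7 ≈ 92.143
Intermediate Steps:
y = 4/7 (y = 4*(1/7) = 4/7 ≈ 0.57143)
x(W) = 4*W**2 (x(W) = (2*W)*(2*W) = 4*W**2)
u(L, k) = 1
S(o, N) = 25/7 + N (S(o, N) = 3 + (N + 4/7) = 3 + (4/7 + N) = 25/7 + N)
x(-5) - 5*S(u(4, -5), -2) = 4*(-5)**2 - 5*(25/7 - 2) = 4*25 - 5*11/7 = 100 - 55/7 = 645/7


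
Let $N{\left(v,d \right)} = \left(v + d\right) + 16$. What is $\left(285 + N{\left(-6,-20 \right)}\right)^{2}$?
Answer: $75625$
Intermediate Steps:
$N{\left(v,d \right)} = 16 + d + v$ ($N{\left(v,d \right)} = \left(d + v\right) + 16 = 16 + d + v$)
$\left(285 + N{\left(-6,-20 \right)}\right)^{2} = \left(285 - 10\right)^{2} = 275^{2} = 75625$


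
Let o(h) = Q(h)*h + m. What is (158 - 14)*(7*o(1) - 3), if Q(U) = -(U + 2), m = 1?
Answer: -2448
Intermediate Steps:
Q(U) = -2 - U (Q(U) = -(2 + U) = -2 - U)
o(h) = 1 + h*(-2 - h) (o(h) = (-2 - h)*h + 1 = h*(-2 - h) + 1 = 1 + h*(-2 - h))
(158 - 14)*(7*o(1) - 3) = (158 - 14)*(7*(1 - 1*1*(2 + 1)) - 3) = 144*(7*(1 - 1*1*3) - 3) = 144*(7*(1 - 3) - 3) = 144*(7*(-2) - 3) = 144*(-14 - 3) = 144*(-17) = -2448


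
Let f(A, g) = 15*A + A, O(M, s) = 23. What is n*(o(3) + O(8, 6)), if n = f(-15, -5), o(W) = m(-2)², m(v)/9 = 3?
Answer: -180480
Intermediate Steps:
m(v) = 27 (m(v) = 9*3 = 27)
f(A, g) = 16*A
o(W) = 729 (o(W) = 27² = 729)
n = -240 (n = 16*(-15) = -240)
n*(o(3) + O(8, 6)) = -240*(729 + 23) = -240*752 = -180480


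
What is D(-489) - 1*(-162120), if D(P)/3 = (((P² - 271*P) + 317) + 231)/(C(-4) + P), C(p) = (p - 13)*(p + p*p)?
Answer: 37077532/231 ≈ 1.6051e+5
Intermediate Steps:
C(p) = (-13 + p)*(p + p²)
D(P) = 3*(548 + P² - 271*P)/(-204 + P) (D(P) = 3*((((P² - 271*P) + 317) + 231)/(-4*(-13 + (-4)² - 12*(-4)) + P)) = 3*(((317 + P² - 271*P) + 231)/(-4*(-13 + 16 + 48) + P)) = 3*((548 + P² - 271*P)/(-4*51 + P)) = 3*((548 + P² - 271*P)/(-204 + P)) = 3*(548 + P² - 271*P)/(-204 + P))
D(-489) - 1*(-162120) = 3*(548 + (-489)² - 271*(-489))/(-204 - 489) - 1*(-162120) = 3*(548 + 239121 + 132519)/(-693) + 162120 = 3*(-1/693)*372188 + 162120 = -372188/231 + 162120 = 37077532/231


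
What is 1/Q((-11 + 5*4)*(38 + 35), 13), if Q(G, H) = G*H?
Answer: 1/8541 ≈ 0.00011708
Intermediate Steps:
1/Q((-11 + 5*4)*(38 + 35), 13) = 1/(((-11 + 5*4)*(38 + 35))*13) = 1/(((-11 + 20)*73)*13) = 1/((9*73)*13) = 1/(657*13) = 1/8541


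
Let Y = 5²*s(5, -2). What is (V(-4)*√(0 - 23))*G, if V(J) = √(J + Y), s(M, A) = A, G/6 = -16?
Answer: 288*√138 ≈ 3383.2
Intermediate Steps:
G = -96 (G = 6*(-16) = -96)
Y = -50 (Y = 5²*(-2) = 25*(-2) = -50)
V(J) = √(-50 + J) (V(J) = √(J - 50) = √(-50 + J))
(V(-4)*√(0 - 23))*G = (√(-50 - 4)*√(0 - 23))*(-96) = (√(-54)*√(-23))*(-96) = ((3*I*√6)*(I*√23))*(-96) = -3*√138*(-96) = 288*√138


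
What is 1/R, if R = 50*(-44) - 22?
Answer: -1/2222 ≈ -0.00045004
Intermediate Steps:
R = -2222 (R = -2200 - 22 = -2222)
1/R = 1/(-2222) = -1/2222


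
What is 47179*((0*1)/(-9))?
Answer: 0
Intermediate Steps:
47179*((0*1)/(-9)) = 47179*(0*(-1/9)) = 47179*0 = 0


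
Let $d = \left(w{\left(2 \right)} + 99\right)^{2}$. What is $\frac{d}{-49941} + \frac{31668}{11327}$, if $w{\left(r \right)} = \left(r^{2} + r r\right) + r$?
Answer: $\frac{1446955501}{565681707} \approx 2.5579$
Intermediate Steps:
$w{\left(r \right)} = r + 2 r^{2}$ ($w{\left(r \right)} = \left(r^{2} + r^{2}\right) + r = 2 r^{2} + r = r + 2 r^{2}$)
$d = 11881$ ($d = \left(2 \left(1 + 2 \cdot 2\right) + 99\right)^{2} = \left(2 \left(1 + 4\right) + 99\right)^{2} = \left(2 \cdot 5 + 99\right)^{2} = \left(10 + 99\right)^{2} = 109^{2} = 11881$)
$\frac{d}{-49941} + \frac{31668}{11327} = \frac{11881}{-49941} + \frac{31668}{11327} = 11881 \left(- \frac{1}{49941}\right) + 31668 \cdot \frac{1}{11327} = - \frac{11881}{49941} + \frac{31668}{11327} = \frac{1446955501}{565681707}$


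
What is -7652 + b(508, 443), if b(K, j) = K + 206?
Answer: -6938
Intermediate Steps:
b(K, j) = 206 + K
-7652 + b(508, 443) = -7652 + (206 + 508) = -7652 + 714 = -6938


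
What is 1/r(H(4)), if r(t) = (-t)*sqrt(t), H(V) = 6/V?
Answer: -2*sqrt(6)/9 ≈ -0.54433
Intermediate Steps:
r(t) = -t**(3/2)
1/r(H(4)) = 1/(-(6/4)**(3/2)) = 1/(-(6*(1/4))**(3/2)) = 1/(-(3/2)**(3/2)) = 1/(-3*sqrt(6)/4) = -2*sqrt(6)/9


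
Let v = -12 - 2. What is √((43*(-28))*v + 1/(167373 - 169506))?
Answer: √8521061739/711 ≈ 129.83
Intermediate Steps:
v = -14
√((43*(-28))*v + 1/(167373 - 169506)) = √((43*(-28))*(-14) + 1/(167373 - 169506)) = √(-1204*(-14) + 1/(-2133)) = √(16856 - 1/2133) = √(35953847/2133) = √8521061739/711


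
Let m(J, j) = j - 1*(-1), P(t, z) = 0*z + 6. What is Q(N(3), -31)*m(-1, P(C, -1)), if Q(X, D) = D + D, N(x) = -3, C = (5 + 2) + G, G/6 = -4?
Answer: -434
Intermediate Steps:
G = -24 (G = 6*(-4) = -24)
C = -17 (C = (5 + 2) - 24 = 7 - 24 = -17)
Q(X, D) = 2*D
P(t, z) = 6 (P(t, z) = 0 + 6 = 6)
m(J, j) = 1 + j (m(J, j) = j + 1 = 1 + j)
Q(N(3), -31)*m(-1, P(C, -1)) = (2*(-31))*(1 + 6) = -62*7 = -434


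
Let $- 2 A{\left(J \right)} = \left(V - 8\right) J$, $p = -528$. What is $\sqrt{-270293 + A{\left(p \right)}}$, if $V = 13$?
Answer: $i \sqrt{268973} \approx 518.63 i$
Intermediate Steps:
$A{\left(J \right)} = - \frac{5 J}{2}$ ($A{\left(J \right)} = - \frac{\left(13 - 8\right) J}{2} = - \frac{5 J}{2}$)
$\sqrt{-270293 + A{\left(p \right)}} = \sqrt{-270293 - -1320} = \sqrt{-270293 + 1320} = \sqrt{-268973} = i \sqrt{268973}$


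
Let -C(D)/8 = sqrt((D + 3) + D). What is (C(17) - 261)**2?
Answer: 70489 + 4176*sqrt(37) ≈ 95891.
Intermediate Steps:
C(D) = -8*sqrt(3 + 2*D) (C(D) = -8*sqrt((D + 3) + D) = -8*sqrt((3 + D) + D) = -8*sqrt(3 + 2*D))
(C(17) - 261)**2 = (-8*sqrt(3 + 2*17) - 261)**2 = (-8*sqrt(3 + 34) - 261)**2 = (-8*sqrt(37) - 261)**2 = (-261 - 8*sqrt(37))**2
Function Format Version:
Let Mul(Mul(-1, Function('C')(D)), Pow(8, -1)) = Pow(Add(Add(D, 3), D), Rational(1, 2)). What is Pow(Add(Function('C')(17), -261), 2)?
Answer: Add(70489, Mul(4176, Pow(37, Rational(1, 2)))) ≈ 95891.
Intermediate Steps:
Function('C')(D) = Mul(-8, Pow(Add(3, Mul(2, D)), Rational(1, 2))) (Function('C')(D) = Mul(-8, Pow(Add(Add(D, 3), D), Rational(1, 2))) = Mul(-8, Pow(Add(Add(3, D), D), Rational(1, 2))) = Mul(-8, Pow(Add(3, Mul(2, D)), Rational(1, 2))))
Pow(Add(Function('C')(17), -261), 2) = Pow(Add(Mul(-8, Pow(Add(3, Mul(2, 17)), Rational(1, 2))), -261), 2) = Pow(Add(Mul(-8, Pow(Add(3, 34), Rational(1, 2))), -261), 2) = Pow(Add(Mul(-8, Pow(37, Rational(1, 2))), -261), 2) = Pow(Add(-261, Mul(-8, Pow(37, Rational(1, 2)))), 2)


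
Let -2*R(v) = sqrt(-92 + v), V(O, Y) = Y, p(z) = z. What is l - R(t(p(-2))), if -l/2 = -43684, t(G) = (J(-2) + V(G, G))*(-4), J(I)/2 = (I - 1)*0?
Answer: 87368 + I*sqrt(21) ≈ 87368.0 + 4.5826*I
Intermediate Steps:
J(I) = 0 (J(I) = 2*((I - 1)*0) = 2*((-1 + I)*0) = 2*0 = 0)
t(G) = -4*G (t(G) = (0 + G)*(-4) = G*(-4) = -4*G)
l = 87368 (l = -2*(-43684) = 87368)
R(v) = -sqrt(-92 + v)/2
l - R(t(p(-2))) = 87368 - (-1)*sqrt(-92 - 4*(-2))/2 = 87368 - (-1)*sqrt(-92 + 8)/2 = 87368 - (-1)*sqrt(-84)/2 = 87368 - (-1)*2*I*sqrt(21)/2 = 87368 - (-1)*I*sqrt(21) = 87368 + I*sqrt(21)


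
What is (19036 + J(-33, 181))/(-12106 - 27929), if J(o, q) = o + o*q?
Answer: -2606/8007 ≈ -0.32547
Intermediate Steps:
(19036 + J(-33, 181))/(-12106 - 27929) = (19036 - 33*(1 + 181))/(-12106 - 27929) = (19036 - 33*182)/(-40035) = (19036 - 6006)*(-1/40035) = 13030*(-1/40035) = -2606/8007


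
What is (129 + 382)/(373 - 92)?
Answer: 511/281 ≈ 1.8185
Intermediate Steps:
(129 + 382)/(373 - 92) = 511/281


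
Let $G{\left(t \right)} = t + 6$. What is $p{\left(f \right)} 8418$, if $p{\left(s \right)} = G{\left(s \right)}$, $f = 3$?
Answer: $75762$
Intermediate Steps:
$G{\left(t \right)} = 6 + t$
$p{\left(s \right)} = 6 + s$
$p{\left(f \right)} 8418 = \left(6 + 3\right) 8418 = 9 \cdot 8418 = 75762$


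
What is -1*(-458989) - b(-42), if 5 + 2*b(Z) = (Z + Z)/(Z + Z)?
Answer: 458991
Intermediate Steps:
b(Z) = -2 (b(Z) = -5/2 + ((Z + Z)/(Z + Z))/2 = -5/2 + ((2*Z)/((2*Z)))/2 = -5/2 + ((2*Z)*(1/(2*Z)))/2 = -5/2 + (½)*1 = -5/2 + ½ = -2)
-1*(-458989) - b(-42) = -1*(-458989) - 1*(-2) = 458989 + 2 = 458991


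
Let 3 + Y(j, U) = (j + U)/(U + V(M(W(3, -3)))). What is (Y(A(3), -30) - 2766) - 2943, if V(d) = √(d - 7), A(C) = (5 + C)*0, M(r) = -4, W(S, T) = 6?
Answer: -5202732/911 + 30*I*√11/911 ≈ -5711.0 + 0.10922*I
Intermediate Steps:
A(C) = 0
V(d) = √(-7 + d)
Y(j, U) = -3 + (U + j)/(U + I*√11) (Y(j, U) = -3 + (j + U)/(U + √(-7 - 4)) = -3 + (U + j)/(U + √(-11)) = -3 + (U + j)/(U + I*√11))
(Y(A(3), -30) - 2766) - 2943 = ((0 - 2*(-30) - 3*I*√11)/(-30 + I*√11) - 2766) - 2943 = ((0 + 60 - 3*I*√11)/(-30 + I*√11) - 2766) - 2943 = ((60 - 3*I*√11)/(-30 + I*√11) - 2766) - 2943 = (-2766 + (60 - 3*I*√11)/(-30 + I*√11)) - 2943 = -5709 + (60 - 3*I*√11)/(-30 + I*√11)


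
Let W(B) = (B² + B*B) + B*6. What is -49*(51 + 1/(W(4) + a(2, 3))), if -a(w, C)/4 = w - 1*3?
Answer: -149989/60 ≈ -2499.8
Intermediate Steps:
a(w, C) = 12 - 4*w (a(w, C) = -4*(w - 1*3) = -4*(w - 3) = -4*(-3 + w) = 12 - 4*w)
W(B) = 2*B² + 6*B (W(B) = (B² + B²) + 6*B = 2*B² + 6*B)
-49*(51 + 1/(W(4) + a(2, 3))) = -49*(51 + 1/(2*4*(3 + 4) + (12 - 4*2))) = -49*(51 + 1/(2*4*7 + (12 - 8))) = -49*(51 + 1/(56 + 4)) = -49*(51 + 1/60) = -49*3061/60 = -149989/60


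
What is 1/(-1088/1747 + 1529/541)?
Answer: 945127/2082555 ≈ 0.45383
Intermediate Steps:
1/(-1088/1747 + 1529/541) = 1/(2082555/945127) = 945127/2082555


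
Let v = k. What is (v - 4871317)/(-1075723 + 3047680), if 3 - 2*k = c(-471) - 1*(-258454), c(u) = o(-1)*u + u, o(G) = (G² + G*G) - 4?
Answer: -1666926/657319 ≈ -2.5359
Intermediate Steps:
o(G) = -4 + 2*G² (o(G) = (G² + G²) - 4 = 2*G² - 4 = -4 + 2*G²)
c(u) = -u (c(u) = (-4 + 2*(-1)²)*u + u = (-4 + 2*1)*u + u = (-4 + 2)*u + u = -2*u + u = -u)
k = -129461 (k = 3/2 - (-1*(-471) - 1*(-258454))/2 = 3/2 - (471 + 258454)/2 = 3/2 - ½*258925 = 3/2 - 258925/2 = -129461)
v = -129461
(v - 4871317)/(-1075723 + 3047680) = (-129461 - 4871317)/(-1075723 + 3047680) = -5000778/1971957 = -5000778*1/1971957 = -1666926/657319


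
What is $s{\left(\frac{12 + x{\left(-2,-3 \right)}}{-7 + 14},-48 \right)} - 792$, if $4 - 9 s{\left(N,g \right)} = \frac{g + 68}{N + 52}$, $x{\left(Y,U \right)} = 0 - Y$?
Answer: $- \frac{192358}{243} \approx -791.6$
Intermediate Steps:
$x{\left(Y,U \right)} = - Y$
$s{\left(N,g \right)} = \frac{4}{9} - \frac{68 + g}{9 \left(52 + N\right)}$ ($s{\left(N,g \right)} = \frac{4}{9} - \frac{\left(g + 68\right) \frac{1}{N + 52}}{9} = \frac{4}{9} - \frac{\left(68 + g\right) \frac{1}{52 + N}}{9} = \frac{4}{9} - \frac{\frac{1}{52 + N} \left(68 + g\right)}{9} = \frac{4}{9} - \frac{68 + g}{9 \left(52 + N\right)}$)
$s{\left(\frac{12 + x{\left(-2,-3 \right)}}{-7 + 14},-48 \right)} - 792 = \frac{140 - -48 + 4 \frac{12 - -2}{-7 + 14}}{9 \left(52 + \frac{12 - -2}{-7 + 14}\right)} - 792 = \frac{140 + 48 + 4 \frac{12 + 2}{7}}{9 \left(52 + \frac{12 + 2}{7}\right)} - 792 = \frac{140 + 48 + 4 \cdot 14 \cdot \frac{1}{7}}{9 \left(52 + 14 \cdot \frac{1}{7}\right)} - 792 = \frac{140 + 48 + 4 \cdot 2}{9 \left(52 + 2\right)} - 792 = \frac{140 + 48 + 8}{9 \cdot 54} - 792 = \frac{1}{9} \cdot \frac{1}{54} \cdot 196 - 792 = \frac{98}{243} - 792 = - \frac{192358}{243}$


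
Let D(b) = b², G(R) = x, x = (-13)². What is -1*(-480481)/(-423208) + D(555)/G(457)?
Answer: 130277442911/71522152 ≈ 1821.5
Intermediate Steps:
x = 169
G(R) = 169
-1*(-480481)/(-423208) + D(555)/G(457) = -1*(-480481)/(-423208) + 555²/169 = 480481*(-1/423208) + 308025*(1/169) = -480481/423208 + 308025/169 = 130277442911/71522152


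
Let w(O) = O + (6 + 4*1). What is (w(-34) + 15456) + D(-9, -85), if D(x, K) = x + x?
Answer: 15414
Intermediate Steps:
D(x, K) = 2*x
w(O) = 10 + O (w(O) = O + (6 + 4) = O + 10 = 10 + O)
(w(-34) + 15456) + D(-9, -85) = ((10 - 34) + 15456) + 2*(-9) = (-24 + 15456) - 18 = 15432 - 18 = 15414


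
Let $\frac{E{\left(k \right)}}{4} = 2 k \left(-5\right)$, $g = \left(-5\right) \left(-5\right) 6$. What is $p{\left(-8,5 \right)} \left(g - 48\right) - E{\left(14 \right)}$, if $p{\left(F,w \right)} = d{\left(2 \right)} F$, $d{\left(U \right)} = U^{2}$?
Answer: $-2704$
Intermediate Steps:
$p{\left(F,w \right)} = 4 F$ ($p{\left(F,w \right)} = 2^{2} F = 4 F$)
$g = 150$ ($g = 25 \cdot 6 = 150$)
$E{\left(k \right)} = - 40 k$ ($E{\left(k \right)} = 4 \cdot 2 k \left(-5\right) = 4 \left(- 10 k\right) = - 40 k$)
$p{\left(-8,5 \right)} \left(g - 48\right) - E{\left(14 \right)} = 4 \left(-8\right) \left(150 - 48\right) - \left(-40\right) 14 = \left(-32\right) 102 - -560 = -3264 + 560 = -2704$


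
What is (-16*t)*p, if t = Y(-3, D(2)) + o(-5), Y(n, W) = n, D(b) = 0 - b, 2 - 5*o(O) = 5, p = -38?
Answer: -10944/5 ≈ -2188.8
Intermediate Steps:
o(O) = -⅗ (o(O) = ⅖ - ⅕*5 = ⅖ - 1 = -⅗)
D(b) = -b
t = -18/5 (t = -3 - ⅗ = -18/5 ≈ -3.6000)
(-16*t)*p = -16*(-18/5)*(-38) = (288/5)*(-38) = -10944/5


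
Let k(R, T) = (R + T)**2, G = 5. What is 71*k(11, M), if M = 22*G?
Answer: 1039511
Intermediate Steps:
M = 110 (M = 22*5 = 110)
71*k(11, M) = 71*(11 + 110)**2 = 71*121**2 = 71*14641 = 1039511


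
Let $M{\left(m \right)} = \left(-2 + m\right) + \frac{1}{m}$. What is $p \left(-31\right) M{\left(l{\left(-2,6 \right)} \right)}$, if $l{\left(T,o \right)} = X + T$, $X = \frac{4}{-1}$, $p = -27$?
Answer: $- \frac{13671}{2} \approx -6835.5$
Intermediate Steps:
$X = -4$ ($X = 4 \left(-1\right) = -4$)
$l{\left(T,o \right)} = -4 + T$
$M{\left(m \right)} = -2 + m + \frac{1}{m}$
$p \left(-31\right) M{\left(l{\left(-2,6 \right)} \right)} = \left(-27\right) \left(-31\right) \left(-2 - 6 + \frac{1}{-4 - 2}\right) = 837 \left(-2 - 6 + \frac{1}{-6}\right) = 837 \left(-2 - 6 - \frac{1}{6}\right) = 837 \left(- \frac{49}{6}\right) = - \frac{13671}{2}$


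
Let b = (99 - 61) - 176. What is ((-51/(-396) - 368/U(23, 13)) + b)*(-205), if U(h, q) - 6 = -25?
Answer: 60927025/2508 ≈ 24293.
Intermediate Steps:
U(h, q) = -19 (U(h, q) = 6 - 25 = -19)
b = -138 (b = 38 - 176 = -138)
((-51/(-396) - 368/U(23, 13)) + b)*(-205) = ((-51/(-396) - 368/(-19)) - 138)*(-205) = ((-51*(-1/396) - 368*(-1/19)) - 138)*(-205) = ((17/132 + 368/19) - 138)*(-205) = (48899/2508 - 138)*(-205) = -297205/2508*(-205) = 60927025/2508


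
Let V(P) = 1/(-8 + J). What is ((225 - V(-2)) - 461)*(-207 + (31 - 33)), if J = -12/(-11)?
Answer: 197175/4 ≈ 49294.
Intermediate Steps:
J = 12/11 (J = -12*(-1/11) = 12/11 ≈ 1.0909)
V(P) = -11/76 (V(P) = 1/(-8 + 12/11) = 1/(-76/11) = -11/76)
((225 - V(-2)) - 461)*(-207 + (31 - 33)) = ((225 - 1*(-11/76)) - 461)*(-207 + (31 - 33)) = ((225 + 11/76) - 461)*(-207 - 2) = (17111/76 - 461)*(-209) = -17925/76*(-209) = 197175/4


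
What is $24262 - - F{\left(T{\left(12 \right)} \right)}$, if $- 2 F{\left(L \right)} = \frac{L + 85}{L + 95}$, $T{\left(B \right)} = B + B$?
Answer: $\frac{5774247}{238} \approx 24262.0$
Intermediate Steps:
$T{\left(B \right)} = 2 B$
$F{\left(L \right)} = - \frac{85 + L}{2 \left(95 + L\right)}$ ($F{\left(L \right)} = - \frac{\left(L + 85\right) \frac{1}{L + 95}}{2} = - \frac{\left(85 + L\right) \frac{1}{95 + L}}{2} = - \frac{\frac{1}{95 + L} \left(85 + L\right)}{2} = - \frac{85 + L}{2 \left(95 + L\right)}$)
$24262 - - F{\left(T{\left(12 \right)} \right)} = 24262 - - \frac{-85 - 2 \cdot 12}{2 \left(95 + 2 \cdot 12\right)} = 24262 - - \frac{-85 - 24}{2 \left(95 + 24\right)} = 24262 - - \frac{-85 - 24}{2 \cdot 119} = 24262 - - \frac{-109}{2 \cdot 119} = 24262 - \left(-1\right) \left(- \frac{109}{238}\right) = 24262 - \frac{109}{238} = \frac{5774247}{238}$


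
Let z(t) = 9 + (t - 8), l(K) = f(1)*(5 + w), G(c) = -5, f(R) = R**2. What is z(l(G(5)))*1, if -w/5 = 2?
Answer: -4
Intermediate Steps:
w = -10 (w = -5*2 = -10)
l(K) = -5 (l(K) = 1**2*(5 - 10) = 1*(-5) = -5)
z(t) = 1 + t (z(t) = 9 + (-8 + t) = 1 + t)
z(l(G(5)))*1 = (1 - 5)*1 = -4*1 = -4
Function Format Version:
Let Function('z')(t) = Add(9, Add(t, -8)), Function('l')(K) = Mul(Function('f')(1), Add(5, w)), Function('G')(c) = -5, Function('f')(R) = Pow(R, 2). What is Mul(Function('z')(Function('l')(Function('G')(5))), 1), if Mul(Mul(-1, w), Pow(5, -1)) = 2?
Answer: -4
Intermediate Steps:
w = -10 (w = Mul(-5, 2) = -10)
Function('l')(K) = -5 (Function('l')(K) = Mul(Pow(1, 2), Add(5, -10)) = Mul(1, -5) = -5)
Function('z')(t) = Add(1, t) (Function('z')(t) = Add(9, Add(-8, t)) = Add(1, t))
Mul(Function('z')(Function('l')(Function('G')(5))), 1) = Mul(Add(1, -5), 1) = Mul(-4, 1) = -4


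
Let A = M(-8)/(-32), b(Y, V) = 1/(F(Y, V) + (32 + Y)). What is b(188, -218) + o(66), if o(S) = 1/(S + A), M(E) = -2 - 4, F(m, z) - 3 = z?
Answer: 1139/5295 ≈ 0.21511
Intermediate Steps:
F(m, z) = 3 + z
M(E) = -6
b(Y, V) = 1/(35 + V + Y) (b(Y, V) = 1/((3 + V) + (32 + Y)) = 1/(35 + V + Y))
A = 3/16 (A = -6/(-32) = -6*(-1/32) = 3/16 ≈ 0.18750)
o(S) = 1/(3/16 + S) (o(S) = 1/(S + 3/16) = 1/(3/16 + S))
b(188, -218) + o(66) = 1/(35 - 218 + 188) + 16/(3 + 16*66) = 1/5 + 16/(3 + 1056) = ⅕ + 16/1059 = 1139/5295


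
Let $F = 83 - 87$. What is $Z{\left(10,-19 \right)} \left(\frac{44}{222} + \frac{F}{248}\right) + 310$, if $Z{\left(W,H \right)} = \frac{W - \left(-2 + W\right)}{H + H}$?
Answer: $\frac{40533727}{130758} \approx 309.99$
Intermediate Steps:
$F = -4$ ($F = 83 - 87 = -4$)
$Z{\left(W,H \right)} = \frac{1}{H}$ ($Z{\left(W,H \right)} = \frac{2}{2 H} = 2 \frac{1}{2 H} = \frac{1}{H}$)
$Z{\left(10,-19 \right)} \left(\frac{44}{222} + \frac{F}{248}\right) + 310 = \frac{\frac{44}{222} - \frac{4}{248}}{-19} + 310 = - \frac{44 \cdot \frac{1}{222} - \frac{1}{62}}{19} + 310 = - \frac{\frac{22}{111} - \frac{1}{62}}{19} + 310 = \left(- \frac{1}{19}\right) \frac{1253}{6882} + 310 = - \frac{1253}{130758} + 310 = \frac{40533727}{130758}$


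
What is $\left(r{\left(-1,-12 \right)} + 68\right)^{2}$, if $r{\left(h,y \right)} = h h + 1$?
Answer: $4900$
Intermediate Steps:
$r{\left(h,y \right)} = 1 + h^{2}$ ($r{\left(h,y \right)} = h^{2} + 1 = 1 + h^{2}$)
$\left(r{\left(-1,-12 \right)} + 68\right)^{2} = \left(\left(1 + \left(-1\right)^{2}\right) + 68\right)^{2} = \left(\left(1 + 1\right) + 68\right)^{2} = \left(2 + 68\right)^{2} = 70^{2} = 4900$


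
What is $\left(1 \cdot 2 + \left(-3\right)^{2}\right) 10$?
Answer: $110$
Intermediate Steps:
$\left(1 \cdot 2 + \left(-3\right)^{2}\right) 10 = \left(2 + 9\right) 10 = 11 \cdot 10 = 110$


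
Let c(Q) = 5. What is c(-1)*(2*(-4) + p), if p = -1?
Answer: -45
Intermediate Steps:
c(-1)*(2*(-4) + p) = 5*(2*(-4) - 1) = 5*(-8 - 1) = 5*(-9) = -45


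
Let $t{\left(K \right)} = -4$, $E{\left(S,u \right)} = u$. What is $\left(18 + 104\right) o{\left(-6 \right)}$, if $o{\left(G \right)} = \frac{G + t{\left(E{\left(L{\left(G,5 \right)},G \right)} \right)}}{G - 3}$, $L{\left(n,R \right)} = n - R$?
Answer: $\frac{1220}{9} \approx 135.56$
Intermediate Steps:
$o{\left(G \right)} = \frac{-4 + G}{-3 + G}$ ($o{\left(G \right)} = \frac{G - 4}{G - 3} = \frac{-4 + G}{-3 + G}$)
$\left(18 + 104\right) o{\left(-6 \right)} = \left(18 + 104\right) \frac{-4 - 6}{-3 - 6} = 122 \frac{1}{-9} \left(-10\right) = 122 \left(\left(- \frac{1}{9}\right) \left(-10\right)\right) = 122 \cdot \frac{10}{9} = \frac{1220}{9}$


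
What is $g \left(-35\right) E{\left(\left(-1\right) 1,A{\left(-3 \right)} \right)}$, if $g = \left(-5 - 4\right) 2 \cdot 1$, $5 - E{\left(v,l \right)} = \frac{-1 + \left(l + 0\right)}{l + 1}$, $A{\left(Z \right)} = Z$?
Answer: $1890$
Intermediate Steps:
$E{\left(v,l \right)} = 5 - \frac{-1 + l}{1 + l}$ ($E{\left(v,l \right)} = 5 - \frac{-1 + \left(l + 0\right)}{l + 1} = 5 - \frac{-1 + l}{1 + l}$)
$g = -18$ ($g = \left(-9\right) 2 \cdot 1 = \left(-18\right) 1 = -18$)
$g \left(-35\right) E{\left(\left(-1\right) 1,A{\left(-3 \right)} \right)} = \left(-18\right) \left(-35\right) \frac{2 \left(3 + 2 \left(-3\right)\right)}{1 - 3} = 630 \frac{2 \left(3 - 6\right)}{-2} = 630 \cdot 2 \left(- \frac{1}{2}\right) \left(-3\right) = 630 \cdot 3 = 1890$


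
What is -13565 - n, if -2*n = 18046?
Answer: -4542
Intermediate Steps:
n = -9023 (n = -½*18046 = -9023)
-13565 - n = -13565 - 1*(-9023) = -13565 + 9023 = -4542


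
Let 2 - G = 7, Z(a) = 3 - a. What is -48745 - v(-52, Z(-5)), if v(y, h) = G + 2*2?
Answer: -48744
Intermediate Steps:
G = -5 (G = 2 - 1*7 = 2 - 7 = -5)
v(y, h) = -1 (v(y, h) = -5 + 2*2 = -5 + 4 = -1)
-48745 - v(-52, Z(-5)) = -48745 - 1*(-1) = -48745 + 1 = -48744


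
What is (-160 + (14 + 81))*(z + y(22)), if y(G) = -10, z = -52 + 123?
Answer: -3965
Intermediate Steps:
z = 71
(-160 + (14 + 81))*(z + y(22)) = (-160 + (14 + 81))*(71 - 10) = (-160 + 95)*61 = -65*61 = -3965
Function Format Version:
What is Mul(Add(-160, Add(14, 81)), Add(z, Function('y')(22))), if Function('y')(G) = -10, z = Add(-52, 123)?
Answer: -3965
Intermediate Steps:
z = 71
Mul(Add(-160, Add(14, 81)), Add(z, Function('y')(22))) = Mul(Add(-160, Add(14, 81)), Add(71, -10)) = Mul(Add(-160, 95), 61) = Mul(-65, 61) = -3965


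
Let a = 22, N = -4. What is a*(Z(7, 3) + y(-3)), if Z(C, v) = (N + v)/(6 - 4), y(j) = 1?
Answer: 11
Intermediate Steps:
Z(C, v) = -2 + v/2 (Z(C, v) = (-4 + v)/(6 - 4) = (-4 + v)/2 = (-4 + v)*(½) = -2 + v/2)
a*(Z(7, 3) + y(-3)) = 22*((-2 + (½)*3) + 1) = 22*((-2 + 3/2) + 1) = 22*(-½ + 1) = 22*(½) = 11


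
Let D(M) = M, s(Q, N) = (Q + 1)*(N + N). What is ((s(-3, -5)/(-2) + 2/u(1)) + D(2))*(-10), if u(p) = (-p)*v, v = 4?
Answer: 85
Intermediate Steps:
u(p) = -4*p (u(p) = -p*4 = -4*p)
s(Q, N) = 2*N*(1 + Q) (s(Q, N) = (1 + Q)*(2*N) = 2*N*(1 + Q))
((s(-3, -5)/(-2) + 2/u(1)) + D(2))*(-10) = (((2*(-5)*(1 - 3))/(-2) + 2/((-4*1))) + 2)*(-10) = (((2*(-5)*(-2))*(-1/2) + 2/(-4)) + 2)*(-10) = ((20*(-1/2) + 2*(-1/4)) + 2)*(-10) = ((-10 - 1/2) + 2)*(-10) = (-21/2 + 2)*(-10) = -17/2*(-10) = 85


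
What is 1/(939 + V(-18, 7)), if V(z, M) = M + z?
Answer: 1/928 ≈ 0.0010776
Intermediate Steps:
1/(939 + V(-18, 7)) = 1/(939 + (7 - 18)) = 1/(939 - 11) = 1/928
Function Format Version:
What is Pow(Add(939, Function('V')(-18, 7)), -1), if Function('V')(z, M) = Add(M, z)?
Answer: Rational(1, 928) ≈ 0.0010776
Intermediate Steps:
Pow(Add(939, Function('V')(-18, 7)), -1) = Pow(Add(939, Add(7, -18)), -1) = Pow(Add(939, -11), -1) = Pow(928, -1) = Rational(1, 928)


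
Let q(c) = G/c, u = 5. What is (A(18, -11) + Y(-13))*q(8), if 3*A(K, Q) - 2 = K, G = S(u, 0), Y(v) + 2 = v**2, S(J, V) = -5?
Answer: -2605/24 ≈ -108.54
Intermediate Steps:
Y(v) = -2 + v**2
G = -5
A(K, Q) = 2/3 + K/3
q(c) = -5/c
(A(18, -11) + Y(-13))*q(8) = ((2/3 + (1/3)*18) + (-2 + (-13)**2))*(-5/8) = ((2/3 + 6) + (-2 + 169))*(-5*1/8) = (20/3 + 167)*(-5/8) = (521/3)*(-5/8) = -2605/24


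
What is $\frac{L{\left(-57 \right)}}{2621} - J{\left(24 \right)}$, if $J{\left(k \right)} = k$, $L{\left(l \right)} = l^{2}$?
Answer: $- \frac{59655}{2621} \approx -22.76$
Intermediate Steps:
$\frac{L{\left(-57 \right)}}{2621} - J{\left(24 \right)} = \frac{\left(-57\right)^{2}}{2621} - 24 = 3249 \cdot \frac{1}{2621} - 24 = \frac{3249}{2621} - 24 = - \frac{59655}{2621}$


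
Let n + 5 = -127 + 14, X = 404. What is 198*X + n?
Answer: 79874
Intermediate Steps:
n = -118 (n = -5 + (-127 + 14) = -5 - 113 = -118)
198*X + n = 198*404 - 118 = 79992 - 118 = 79874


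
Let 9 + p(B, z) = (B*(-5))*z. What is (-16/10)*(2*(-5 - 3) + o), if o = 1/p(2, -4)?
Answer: 792/31 ≈ 25.548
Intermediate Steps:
p(B, z) = -9 - 5*B*z (p(B, z) = -9 + (B*(-5))*z = -9 + (-5*B)*z = -9 - 5*B*z)
o = 1/31 (o = 1/(-9 - 5*2*(-4)) = 1/(-9 + 40) = 1/31 ≈ 0.032258)
(-16/10)*(2*(-5 - 3) + o) = (-16/10)*(2*(-5 - 3) + 1/31) = (-16*1/10)*(2*(-8) + 1/31) = -8*(-16 + 1/31)/5 = -8/5*(-495/31) = 792/31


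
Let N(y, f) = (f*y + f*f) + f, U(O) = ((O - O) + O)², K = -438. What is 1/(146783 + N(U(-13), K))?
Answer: 1/264167 ≈ 3.7855e-6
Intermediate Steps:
U(O) = O² (U(O) = (0 + O)² = O²)
N(y, f) = f + f² + f*y (N(y, f) = (f*y + f²) + f = (f² + f*y) + f = f + f² + f*y)
1/(146783 + N(U(-13), K)) = 1/(146783 - 438*(1 - 438 + (-13)²)) = 1/(146783 - 438*(1 - 438 + 169)) = 1/(146783 - 438*(-268)) = 1/(146783 + 117384) = 1/264167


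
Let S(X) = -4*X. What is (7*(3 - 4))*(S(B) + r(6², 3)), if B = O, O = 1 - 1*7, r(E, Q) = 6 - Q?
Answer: -189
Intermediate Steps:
O = -6 (O = 1 - 7 = -6)
B = -6
(7*(3 - 4))*(S(B) + r(6², 3)) = (7*(3 - 4))*(-4*(-6) + (6 - 1*3)) = (7*(-1))*(24 + (6 - 3)) = -7*(24 + 3) = -7*27 = -189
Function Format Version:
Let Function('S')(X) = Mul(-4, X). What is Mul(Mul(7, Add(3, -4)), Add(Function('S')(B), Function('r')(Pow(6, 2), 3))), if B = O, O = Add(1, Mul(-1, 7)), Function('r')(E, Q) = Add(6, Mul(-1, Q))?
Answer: -189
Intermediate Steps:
O = -6 (O = Add(1, -7) = -6)
B = -6
Mul(Mul(7, Add(3, -4)), Add(Function('S')(B), Function('r')(Pow(6, 2), 3))) = Mul(Mul(7, Add(3, -4)), Add(Mul(-4, -6), Add(6, Mul(-1, 3)))) = Mul(Mul(7, -1), Add(24, Add(6, -3))) = Mul(-7, Add(24, 3)) = Mul(-7, 27) = -189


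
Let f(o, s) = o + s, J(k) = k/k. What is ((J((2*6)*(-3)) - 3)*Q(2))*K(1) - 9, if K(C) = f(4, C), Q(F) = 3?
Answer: -39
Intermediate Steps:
J(k) = 1
K(C) = 4 + C
((J((2*6)*(-3)) - 3)*Q(2))*K(1) - 9 = ((1 - 3)*3)*(4 + 1) - 9 = -2*3*5 - 9 = -6*5 - 9 = -30 - 9 = -39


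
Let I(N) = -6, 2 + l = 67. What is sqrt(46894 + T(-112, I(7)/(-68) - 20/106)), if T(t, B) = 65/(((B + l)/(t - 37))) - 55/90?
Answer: sqrt(2557292238190298)/233898 ≈ 216.20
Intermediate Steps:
l = 65 (l = -2 + 67 = 65)
T(t, B) = -11/18 + 65*(-37 + t)/(65 + B) (T(t, B) = 65/(((B + 65)/(t - 37))) - 55/90 = 65/(((65 + B)/(-37 + t))) - 55*1/90 = 65/(((65 + B)/(-37 + t))) - 11/18 = 65*((-37 + t)/(65 + B)) - 11/18 = 65*(-37 + t)/(65 + B) - 11/18 = -11/18 + 65*(-37 + t)/(65 + B))
sqrt(46894 + T(-112, I(7)/(-68) - 20/106)) = sqrt(46894 + (-44005 - 11*(-6/(-68) - 20/106) + 1170*(-112))/(18*(65 + (-6/(-68) - 20/106)))) = sqrt(46894 + (-44005 - 11*(-6*(-1/68) - 20*1/106) - 131040)/(18*(65 + (-6*(-1/68) - 20*1/106)))) = sqrt(46894 + (-44005 - 11*(3/34 - 10/53) - 131040)/(18*(65 + (3/34 - 10/53)))) = sqrt(46894 + (-44005 - 11*(-181/1802) - 131040)/(18*(65 - 181/1802))) = sqrt(46894 + (-44005 + 1991/1802 - 131040)/(18*(116949/1802))) = sqrt(46894 + (1/18)*(1802/116949)*(-315429099/1802)) = sqrt(46894 - 105143033/701694) = sqrt(32800095403/701694) = sqrt(2557292238190298)/233898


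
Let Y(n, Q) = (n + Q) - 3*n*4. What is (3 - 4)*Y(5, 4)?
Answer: 51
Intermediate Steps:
Y(n, Q) = Q - 11*n (Y(n, Q) = (Q + n) - 12*n = Q - 11*n)
(3 - 4)*Y(5, 4) = (3 - 4)*(4 - 11*5) = -(4 - 55) = -1*(-51) = 51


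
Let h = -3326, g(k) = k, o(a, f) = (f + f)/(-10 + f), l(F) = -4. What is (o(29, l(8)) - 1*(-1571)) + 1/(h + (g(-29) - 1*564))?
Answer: 43112912/27433 ≈ 1571.6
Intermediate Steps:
o(a, f) = 2*f/(-10 + f) (o(a, f) = (2*f)/(-10 + f) = 2*f/(-10 + f))
(o(29, l(8)) - 1*(-1571)) + 1/(h + (g(-29) - 1*564)) = (2*(-4)/(-10 - 4) - 1*(-1571)) + 1/(-3326 + (-29 - 1*564)) = (2*(-4)/(-14) + 1571) + 1/(-3326 + (-29 - 564)) = (2*(-4)*(-1/14) + 1571) + 1/(-3326 - 593) = (4/7 + 1571) + 1/(-3919) = 11001/7 - 1/3919 = 43112912/27433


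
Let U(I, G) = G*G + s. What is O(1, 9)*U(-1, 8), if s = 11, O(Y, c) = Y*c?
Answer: 675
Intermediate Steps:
U(I, G) = 11 + G² (U(I, G) = G*G + 11 = G² + 11 = 11 + G²)
O(1, 9)*U(-1, 8) = (1*9)*(11 + 8²) = 9*(11 + 64) = 9*75 = 675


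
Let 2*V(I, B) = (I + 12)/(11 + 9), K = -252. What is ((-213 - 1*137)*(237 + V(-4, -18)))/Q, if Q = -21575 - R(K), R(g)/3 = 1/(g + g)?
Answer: 13947360/3624599 ≈ 3.8480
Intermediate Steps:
V(I, B) = 3/10 + I/40 (V(I, B) = ((I + 12)/(11 + 9))/2 = ((12 + I)/20)/2 = ((12 + I)*(1/20))/2 = (⅗ + I/20)/2 = 3/10 + I/40)
R(g) = 3/(2*g) (R(g) = 3/(g + g) = 3/((2*g)) = 3*(1/(2*g)) = 3/(2*g))
Q = -3624599/168 (Q = -21575 - 3/(2*(-252)) = -21575 - 3*(-1)/(2*252) = -21575 - 1*(-1/168) = -21575 + 1/168 = -3624599/168 ≈ -21575.)
((-213 - 1*137)*(237 + V(-4, -18)))/Q = ((-213 - 1*137)*(237 + (3/10 + (1/40)*(-4))))/(-3624599/168) = ((-213 - 137)*(237 + (3/10 - ⅒)))*(-168/3624599) = -350*(237 + ⅕)*(-168/3624599) = -350*1186/5*(-168/3624599) = -83020*(-168/3624599) = 13947360/3624599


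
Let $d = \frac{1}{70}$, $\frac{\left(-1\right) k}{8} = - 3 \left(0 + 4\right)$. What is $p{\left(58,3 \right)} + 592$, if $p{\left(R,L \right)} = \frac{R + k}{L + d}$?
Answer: $\frac{135692}{211} \approx 643.09$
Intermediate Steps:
$k = 96$ ($k = - 8 \left(- 3 \left(0 + 4\right)\right) = - 8 \left(\left(-3\right) 4\right) = \left(-8\right) \left(-12\right) = 96$)
$d = \frac{1}{70} \approx 0.014286$
$p{\left(R,L \right)} = \frac{96 + R}{\frac{1}{70} + L}$ ($p{\left(R,L \right)} = \frac{R + 96}{L + \frac{1}{70}} = \frac{96 + R}{\frac{1}{70} + L}$)
$p{\left(58,3 \right)} + 592 = \frac{70 \left(96 + 58\right)}{1 + 70 \cdot 3} + 592 = 70 \frac{1}{1 + 210} \cdot 154 + 592 = 70 \cdot \frac{1}{211} \cdot 154 + 592 = \frac{10780}{211} + 592 = \frac{135692}{211}$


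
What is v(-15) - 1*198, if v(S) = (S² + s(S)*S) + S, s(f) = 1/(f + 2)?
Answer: 171/13 ≈ 13.154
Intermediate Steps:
s(f) = 1/(2 + f)
v(S) = S + S² + S/(2 + S) (v(S) = (S² + S/(2 + S)) + S = S + S² + S/(2 + S))
v(-15) - 1*198 = -15*(1 + (1 - 15)*(2 - 15))/(2 - 15) - 1*198 = -15*(1 - 14*(-13))/(-13) - 198 = -15*(-1/13)*(1 + 182) - 198 = -15*(-1/13)*183 - 198 = 2745/13 - 198 = 171/13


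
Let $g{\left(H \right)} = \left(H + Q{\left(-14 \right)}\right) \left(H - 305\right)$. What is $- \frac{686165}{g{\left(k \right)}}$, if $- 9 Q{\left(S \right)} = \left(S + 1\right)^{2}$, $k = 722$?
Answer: $- \frac{2058495}{879731} \approx -2.3399$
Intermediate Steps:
$Q{\left(S \right)} = - \frac{\left(1 + S\right)^{2}}{9}$ ($Q{\left(S \right)} = - \frac{\left(S + 1\right)^{2}}{9} = - \frac{\left(1 + S\right)^{2}}{9}$)
$g{\left(H \right)} = \left(-305 + H\right) \left(- \frac{169}{9} + H\right)$ ($g{\left(H \right)} = \left(H - \frac{\left(1 - 14\right)^{2}}{9}\right) \left(H - 305\right) = \left(H - \frac{\left(-13\right)^{2}}{9}\right) \left(-305 + H\right) = \left(H - \frac{169}{9}\right) \left(-305 + H\right) = \left(- \frac{169}{9} + H\right) \left(-305 + H\right) = \left(-305 + H\right) \left(- \frac{169}{9} + H\right)$)
$- \frac{686165}{g{\left(k \right)}} = - \frac{686165}{\frac{51545}{9} + 722^{2} - \frac{2103908}{9}} = - \frac{686165}{\frac{51545}{9} + 521284 - \frac{2103908}{9}} = - \frac{686165}{\frac{879731}{3}} = \left(-686165\right) \frac{3}{879731} = - \frac{2058495}{879731}$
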